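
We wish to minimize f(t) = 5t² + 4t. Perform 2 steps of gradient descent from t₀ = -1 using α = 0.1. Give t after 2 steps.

-0.4

f′(t) = 10t + 4
Step 1: f′(-1) = -6; t₁ = -1 − 0.1·(-6) = -0.4
Step 2: f′(-0.4) = 0; t₂ = -0.4 − 0.1·0 = -0.4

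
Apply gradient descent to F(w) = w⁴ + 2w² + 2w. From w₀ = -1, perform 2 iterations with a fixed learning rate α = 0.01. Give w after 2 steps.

-0.88917664

F′(w) = 4w³ + 4w + 2
w₁ = -1 − 0.01·(-6) = -0.94
w₂ = -0.94 − 0.01·(-5.082336) = -0.88917664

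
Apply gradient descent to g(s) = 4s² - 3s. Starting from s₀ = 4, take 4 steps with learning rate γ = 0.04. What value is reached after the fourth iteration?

g′(s) = 8s - 3
s₁ = 4 − 0.04·29 = 2.84
s₂ = 2.84 − 0.04·19.72 = 2.0512
s₃ = 2.0512 − 0.04·13.4096 = 1.514816
s₄ = 1.514816 − 0.04·9.118528 = 1.15007488

1.15007488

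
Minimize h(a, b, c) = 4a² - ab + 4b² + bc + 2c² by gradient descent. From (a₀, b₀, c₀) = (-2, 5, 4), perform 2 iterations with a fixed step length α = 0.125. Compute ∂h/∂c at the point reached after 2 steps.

3.03125

∇h = (8a - b, -a + 8b + c, b + 4c)
Step 1: at (-2, 5, 4), ∇h = (-21, 46, 21) → (-2, 5, 4) − 0.125·(-21, 46, 21) = (0.625, -0.75, 1.375)
Step 2: at (0.625, -0.75, 1.375), ∇h = (5.75, -5.25, 4.75) → (0.625, -0.75, 1.375) − 0.125·(5.75, -5.25, 4.75) = (-0.09375, -0.09375, 0.78125)
∂h/∂c at (-0.09375, -0.09375, 0.78125) = 3.03125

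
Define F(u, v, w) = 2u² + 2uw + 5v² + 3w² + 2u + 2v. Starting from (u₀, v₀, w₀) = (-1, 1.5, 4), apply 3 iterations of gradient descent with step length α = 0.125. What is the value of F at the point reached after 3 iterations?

∇F = (4u + 2w + 2, 10v + 2, 2u + 6w)
(u₁, v₁, w₁) = (-1, 1.5, 4) − 0.125·(6, 17, 22) = (-1.75, -0.625, 1.25)
(u₂, v₂, w₂) = (-1.75, -0.625, 1.25) − 0.125·(-2.5, -4.25, 4) = (-1.4375, -0.09375, 0.75)
(u₃, v₃, w₃) = (-1.4375, -0.09375, 0.75) − 0.125·(-2.25, 1.0625, 1.625) = (-1.15625, -0.2265625, 0.546875)
F(-1.15625, -0.2265625, 0.546875) = -0.20257568359375

-0.20257568359375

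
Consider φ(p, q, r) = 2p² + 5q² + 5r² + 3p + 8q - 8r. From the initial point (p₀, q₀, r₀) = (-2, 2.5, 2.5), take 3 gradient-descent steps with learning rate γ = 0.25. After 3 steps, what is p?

-0.75

∇φ = (4p + 3, 10q + 8, 10r - 8)
(p₁, q₁, r₁) = (-2, 2.5, 2.5) − 0.25·(-5, 33, 17) = (-0.75, -5.75, -1.75)
(p₂, q₂, r₂) = (-0.75, -5.75, -1.75) − 0.25·(0, -49.5, -25.5) = (-0.75, 6.625, 4.625)
(p₃, q₃, r₃) = (-0.75, 6.625, 4.625) − 0.25·(0, 74.25, 38.25) = (-0.75, -11.9375, -4.9375)
p = -0.75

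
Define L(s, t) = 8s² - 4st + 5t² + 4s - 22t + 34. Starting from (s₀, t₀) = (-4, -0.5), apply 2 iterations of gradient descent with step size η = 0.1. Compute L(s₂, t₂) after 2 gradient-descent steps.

34.216

∇L = (16s - 4t + 4, -4s + 10t - 22)
(s₁, t₁) = (-4, -0.5) − 0.1·(-58, -11) = (1.8, 0.6)
(s₂, t₂) = (1.8, 0.6) − 0.1·(30.4, -23.2) = (-1.24, 2.92)
L(-1.24, 2.92) = 34.216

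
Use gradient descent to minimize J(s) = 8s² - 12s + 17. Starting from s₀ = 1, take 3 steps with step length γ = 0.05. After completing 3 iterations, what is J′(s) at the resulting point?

J′(s) = 16s - 12
s₁ = 1 − 0.05·4 = 0.8
s₂ = 0.8 − 0.05·0.8 = 0.76
s₃ = 0.76 − 0.05·0.16 = 0.752
J′(s) at (0.752) = 0.032

0.032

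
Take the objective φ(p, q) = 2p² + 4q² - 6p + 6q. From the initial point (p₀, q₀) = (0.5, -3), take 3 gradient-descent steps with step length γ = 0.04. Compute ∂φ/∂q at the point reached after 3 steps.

-5.659776

∇φ = (4p - 6, 8q + 6)
(p₁, q₁) = (0.5, -3) − 0.04·(-4, -18) = (0.66, -2.28)
(p₂, q₂) = (0.66, -2.28) − 0.04·(-3.36, -12.24) = (0.7944, -1.7904)
(p₃, q₃) = (0.7944, -1.7904) − 0.04·(-2.8224, -8.3232) = (0.907296, -1.457472)
∂φ/∂q at (0.907296, -1.457472) = -5.659776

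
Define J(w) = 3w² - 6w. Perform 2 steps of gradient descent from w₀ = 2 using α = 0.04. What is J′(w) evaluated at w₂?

3.4656

J′(w) = 6w - 6
w₁ = 2 − 0.04·6 = 1.76
w₂ = 1.76 − 0.04·4.56 = 1.5776
J′(w) at (1.5776) = 3.4656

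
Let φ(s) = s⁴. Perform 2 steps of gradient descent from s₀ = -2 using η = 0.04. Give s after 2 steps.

-0.66028032

φ′(s) = 4s³
Step 1: φ′(-2) = -32; s₁ = -2 − 0.04·(-32) = -0.72
Step 2: φ′(-0.72) = -1.492992; s₂ = -0.72 − 0.04·(-1.492992) = -0.66028032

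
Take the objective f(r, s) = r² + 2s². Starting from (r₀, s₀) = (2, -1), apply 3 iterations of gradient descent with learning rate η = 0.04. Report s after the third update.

∇f = (2r, 4s)
Step 1: at (2, -1), ∇f = (4, -4) → (2, -1) − 0.04·(4, -4) = (1.84, -0.84)
Step 2: at (1.84, -0.84), ∇f = (3.68, -3.36) → (1.84, -0.84) − 0.04·(3.68, -3.36) = (1.6928, -0.7056)
Step 3: at (1.6928, -0.7056), ∇f = (3.3856, -2.8224) → (1.6928, -0.7056) − 0.04·(3.3856, -2.8224) = (1.557376, -0.592704)
s = -0.592704

-0.592704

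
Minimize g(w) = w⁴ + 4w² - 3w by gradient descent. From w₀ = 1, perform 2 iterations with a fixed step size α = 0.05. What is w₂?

g′(w) = 4w³ + 8w - 3
w₁ = 1 − 0.05·9 = 0.55
w₂ = 0.55 − 0.05·2.0655 = 0.446725

0.446725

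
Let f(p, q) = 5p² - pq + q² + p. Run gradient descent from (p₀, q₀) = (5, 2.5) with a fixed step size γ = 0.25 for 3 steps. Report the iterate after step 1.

∇f = (10p - q + 1, -p + 2q)
Step 1: at (5, 2.5), ∇f = (48.5, 0) → (5, 2.5) − 0.25·(48.5, 0) = (-7.125, 2.5)

(-7.125, 2.5)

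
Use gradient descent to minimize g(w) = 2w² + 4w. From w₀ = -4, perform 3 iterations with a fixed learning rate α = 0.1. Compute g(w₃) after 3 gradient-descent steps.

g′(w) = 4w + 4
Step 1: g′(-4) = -12; w₁ = -4 − 0.1·(-12) = -2.8
Step 2: g′(-2.8) = -7.2; w₂ = -2.8 − 0.1·(-7.2) = -2.08
Step 3: g′(-2.08) = -4.32; w₃ = -2.08 − 0.1·(-4.32) = -1.648
g(-1.648) = -1.160192

-1.160192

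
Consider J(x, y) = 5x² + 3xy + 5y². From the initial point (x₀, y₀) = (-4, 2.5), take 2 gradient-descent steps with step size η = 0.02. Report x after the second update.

∇J = (10x + 3y, 3x + 10y)
Step 1: at (-4, 2.5), ∇J = (-32.5, 13) → (-4, 2.5) − 0.02·(-32.5, 13) = (-3.35, 2.24)
Step 2: at (-3.35, 2.24), ∇J = (-26.78, 12.35) → (-3.35, 2.24) − 0.02·(-26.78, 12.35) = (-2.8144, 1.993)
x = -2.8144

-2.8144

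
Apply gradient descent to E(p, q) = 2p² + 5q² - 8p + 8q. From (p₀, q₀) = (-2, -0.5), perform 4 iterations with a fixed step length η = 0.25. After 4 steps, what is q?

0.71875

∇E = (4p - 8, 10q + 8)
Step 1: at (-2, -0.5), ∇E = (-16, 3) → (-2, -0.5) − 0.25·(-16, 3) = (2, -1.25)
Step 2: at (2, -1.25), ∇E = (0, -4.5) → (2, -1.25) − 0.25·(0, -4.5) = (2, -0.125)
Step 3: at (2, -0.125), ∇E = (0, 6.75) → (2, -0.125) − 0.25·(0, 6.75) = (2, -1.8125)
Step 4: at (2, -1.8125), ∇E = (0, -10.125) → (2, -1.8125) − 0.25·(0, -10.125) = (2, 0.71875)
q = 0.71875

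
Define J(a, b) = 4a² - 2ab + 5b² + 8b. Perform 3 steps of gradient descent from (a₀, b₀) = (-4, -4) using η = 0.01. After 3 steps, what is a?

-3.322432

∇J = (8a - 2b, -2a + 10b + 8)
Step 1: at (-4, -4), ∇J = (-24, -24) → (-4, -4) − 0.01·(-24, -24) = (-3.76, -3.76)
Step 2: at (-3.76, -3.76), ∇J = (-22.56, -22.08) → (-3.76, -3.76) − 0.01·(-22.56, -22.08) = (-3.5344, -3.5392)
Step 3: at (-3.5344, -3.5392), ∇J = (-21.1968, -20.3232) → (-3.5344, -3.5392) − 0.01·(-21.1968, -20.3232) = (-3.322432, -3.335968)
a = -3.322432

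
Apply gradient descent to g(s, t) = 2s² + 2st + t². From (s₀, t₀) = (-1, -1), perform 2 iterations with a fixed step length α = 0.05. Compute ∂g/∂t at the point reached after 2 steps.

-2.26

∇g = (4s + 2t, 2s + 2t)
(s₁, t₁) = (-1, -1) − 0.05·(-6, -4) = (-0.7, -0.8)
(s₂, t₂) = (-0.7, -0.8) − 0.05·(-4.4, -3) = (-0.48, -0.65)
∂g/∂t at (-0.48, -0.65) = -2.26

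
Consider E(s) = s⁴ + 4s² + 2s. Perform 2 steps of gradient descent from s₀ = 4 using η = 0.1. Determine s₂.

E′(s) = 4s³ + 8s + 2
s₁ = 4 − 0.1·290 = -25
s₂ = -25 − 0.1·(-62698) = 6244.8

6244.8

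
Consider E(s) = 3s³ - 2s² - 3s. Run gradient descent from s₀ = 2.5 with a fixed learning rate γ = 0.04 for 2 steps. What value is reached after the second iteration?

0.799756

E′(s) = 9s² - 4s - 3
s₁ = 2.5 − 0.04·43.25 = 0.77
s₂ = 0.77 − 0.04·(-0.7439) = 0.799756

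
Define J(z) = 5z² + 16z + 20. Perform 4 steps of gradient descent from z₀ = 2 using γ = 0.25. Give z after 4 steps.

J′(z) = 10z + 16
Step 1: J′(2) = 36; z₁ = 2 − 0.25·36 = -7
Step 2: J′(-7) = -54; z₂ = -7 − 0.25·(-54) = 6.5
Step 3: J′(6.5) = 81; z₃ = 6.5 − 0.25·81 = -13.75
Step 4: J′(-13.75) = -121.5; z₄ = -13.75 − 0.25·(-121.5) = 16.625

16.625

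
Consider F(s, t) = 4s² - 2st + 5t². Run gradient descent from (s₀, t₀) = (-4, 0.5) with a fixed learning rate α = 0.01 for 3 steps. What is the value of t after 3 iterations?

0.16626

∇F = (8s - 2t, -2s + 10t)
(s₁, t₁) = (-4, 0.5) − 0.01·(-33, 13) = (-3.67, 0.37)
(s₂, t₂) = (-3.67, 0.37) − 0.01·(-30.1, 11.04) = (-3.369, 0.2596)
(s₃, t₃) = (-3.369, 0.2596) − 0.01·(-27.4712, 9.334) = (-3.094288, 0.16626)
t = 0.16626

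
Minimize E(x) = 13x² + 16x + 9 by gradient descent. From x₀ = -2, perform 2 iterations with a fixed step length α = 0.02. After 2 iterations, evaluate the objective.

E′(x) = 26x + 16
Step 1: E′(-2) = -36; x₁ = -2 − 0.02·(-36) = -1.28
Step 2: E′(-1.28) = -17.28; x₂ = -1.28 − 0.02·(-17.28) = -0.9344
E(-0.9344) = 5.39994368

5.39994368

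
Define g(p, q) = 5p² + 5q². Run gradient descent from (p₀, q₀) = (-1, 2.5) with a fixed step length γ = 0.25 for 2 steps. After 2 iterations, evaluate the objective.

∇g = (10p, 10q)
(p₁, q₁) = (-1, 2.5) − 0.25·(-10, 25) = (1.5, -3.75)
(p₂, q₂) = (1.5, -3.75) − 0.25·(15, -37.5) = (-2.25, 5.625)
g(-2.25, 5.625) = 183.515625

183.515625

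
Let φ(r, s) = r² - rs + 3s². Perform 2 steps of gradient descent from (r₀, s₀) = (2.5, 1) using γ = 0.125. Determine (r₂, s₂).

(1.5703125, 0.390625)

∇φ = (2r - s, -r + 6s)
(r₁, s₁) = (2.5, 1) − 0.125·(4, 3.5) = (2, 0.5625)
(r₂, s₂) = (2, 0.5625) − 0.125·(3.4375, 1.375) = (1.5703125, 0.390625)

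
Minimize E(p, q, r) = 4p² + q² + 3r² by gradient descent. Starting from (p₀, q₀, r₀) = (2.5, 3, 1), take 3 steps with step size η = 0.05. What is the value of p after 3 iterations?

0.54

∇E = (8p, 2q, 6r)
Step 1: at (2.5, 3, 1), ∇E = (20, 6, 6) → (2.5, 3, 1) − 0.05·(20, 6, 6) = (1.5, 2.7, 0.7)
Step 2: at (1.5, 2.7, 0.7), ∇E = (12, 5.4, 4.2) → (1.5, 2.7, 0.7) − 0.05·(12, 5.4, 4.2) = (0.9, 2.43, 0.49)
Step 3: at (0.9, 2.43, 0.49), ∇E = (7.2, 4.86, 2.94) → (0.9, 2.43, 0.49) − 0.05·(7.2, 4.86, 2.94) = (0.54, 2.187, 0.343)
p = 0.54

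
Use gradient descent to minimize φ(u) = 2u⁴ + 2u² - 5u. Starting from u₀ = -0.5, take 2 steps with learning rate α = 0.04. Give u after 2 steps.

0.05066624

φ′(u) = 8u³ + 4u - 5
Step 1: φ′(-0.5) = -8; u₁ = -0.5 − 0.04·(-8) = -0.18
Step 2: φ′(-0.18) = -5.766656; u₂ = -0.18 − 0.04·(-5.766656) = 0.05066624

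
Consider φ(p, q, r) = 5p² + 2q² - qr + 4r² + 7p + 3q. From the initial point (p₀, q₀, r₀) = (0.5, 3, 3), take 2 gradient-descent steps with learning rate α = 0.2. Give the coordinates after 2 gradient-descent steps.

∇φ = (10p + 7, 4q - r + 3, -q + 8r)
Step 1: at (0.5, 3, 3), ∇φ = (12, 12, 21) → (0.5, 3, 3) − 0.2·(12, 12, 21) = (-1.9, 0.6, -1.2)
Step 2: at (-1.9, 0.6, -1.2), ∇φ = (-12, 6.6, -10.2) → (-1.9, 0.6, -1.2) − 0.2·(-12, 6.6, -10.2) = (0.5, -0.72, 0.84)

(0.5, -0.72, 0.84)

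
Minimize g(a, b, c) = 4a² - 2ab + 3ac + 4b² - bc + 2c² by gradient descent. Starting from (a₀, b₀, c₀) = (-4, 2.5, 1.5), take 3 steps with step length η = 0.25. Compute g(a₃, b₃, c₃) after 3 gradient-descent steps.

∇g = (8a - 2b + 3c, -2a + 8b - c, 3a - b + 4c)
Step 1: at (-4, 2.5, 1.5), ∇g = (-32.5, 26.5, -8.5) → (-4, 2.5, 1.5) − 0.25·(-32.5, 26.5, -8.5) = (4.125, -4.125, 3.625)
Step 2: at (4.125, -4.125, 3.625), ∇g = (52.125, -44.875, 31) → (4.125, -4.125, 3.625) − 0.25·(52.125, -44.875, 31) = (-8.90625, 7.09375, -4.125)
Step 3: at (-8.90625, 7.09375, -4.125), ∇g = (-97.8125, 78.6875, -50.3125) → (-8.90625, 7.09375, -4.125) − 0.25·(-97.8125, 78.6875, -50.3125) = (15.546875, -12.578125, 8.453125)
g(15.546875, -12.578125, 8.453125) = 2634.25341796875

2634.25341796875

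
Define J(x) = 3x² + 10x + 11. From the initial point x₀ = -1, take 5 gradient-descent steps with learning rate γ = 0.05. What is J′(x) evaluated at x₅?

J′(x) = 6x + 10
x₁ = -1 − 0.05·4 = -1.2
x₂ = -1.2 − 0.05·2.8 = -1.34
x₃ = -1.34 − 0.05·1.96 = -1.438
x₄ = -1.438 − 0.05·1.372 = -1.5066
x₅ = -1.5066 − 0.05·0.9604 = -1.55462
J′(x) at (-1.55462) = 0.67228

0.67228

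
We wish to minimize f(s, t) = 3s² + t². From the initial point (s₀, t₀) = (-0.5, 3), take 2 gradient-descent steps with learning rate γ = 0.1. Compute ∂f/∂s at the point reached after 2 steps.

-0.48

∇f = (6s, 2t)
Step 1: at (-0.5, 3), ∇f = (-3, 6) → (-0.5, 3) − 0.1·(-3, 6) = (-0.2, 2.4)
Step 2: at (-0.2, 2.4), ∇f = (-1.2, 4.8) → (-0.2, 2.4) − 0.1·(-1.2, 4.8) = (-0.08, 1.92)
∂f/∂s at (-0.08, 1.92) = -0.48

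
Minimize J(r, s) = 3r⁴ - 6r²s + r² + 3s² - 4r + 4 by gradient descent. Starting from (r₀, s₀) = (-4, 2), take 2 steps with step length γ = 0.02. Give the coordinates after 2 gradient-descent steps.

∇J = (12r³ - 12rs + 2r - 4, -6r² + 6s)
Step 1: at (-4, 2), ∇J = (-684, -84) → (-4, 2) − 0.02·(-684, -84) = (9.68, 3.68)
Step 2: at (9.68, 3.68), ∇J = (10472.361984, -540.1344) → (9.68, 3.68) − 0.02·(10472.361984, -540.1344) = (-199.76723968, 14.482688)

(-199.76723968, 14.482688)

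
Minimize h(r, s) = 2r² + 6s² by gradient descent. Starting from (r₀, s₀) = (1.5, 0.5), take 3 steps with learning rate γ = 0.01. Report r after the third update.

1.327104

∇h = (4r, 12s)
Step 1: at (1.5, 0.5), ∇h = (6, 6) → (1.5, 0.5) − 0.01·(6, 6) = (1.44, 0.44)
Step 2: at (1.44, 0.44), ∇h = (5.76, 5.28) → (1.44, 0.44) − 0.01·(5.76, 5.28) = (1.3824, 0.3872)
Step 3: at (1.3824, 0.3872), ∇h = (5.5296, 4.6464) → (1.3824, 0.3872) − 0.01·(5.5296, 4.6464) = (1.327104, 0.340736)
r = 1.327104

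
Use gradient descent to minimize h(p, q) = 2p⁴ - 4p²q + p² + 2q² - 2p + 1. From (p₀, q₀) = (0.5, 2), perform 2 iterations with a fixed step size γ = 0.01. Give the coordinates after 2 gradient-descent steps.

∇h = (8p³ - 8pq + 2p - 2, -4p² + 4q)
Step 1: at (0.5, 2), ∇h = (-8, 7) → (0.5, 2) − 0.01·(-8, 7) = (0.58, 1.93)
Step 2: at (0.58, 1.93), ∇h = (-8.234304, 6.3744) → (0.58, 1.93) − 0.01·(-8.234304, 6.3744) = (0.66234304, 1.866256)

(0.66234304, 1.866256)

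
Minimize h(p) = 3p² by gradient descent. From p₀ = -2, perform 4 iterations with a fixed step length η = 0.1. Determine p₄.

-0.0512

h′(p) = 6p
p₁ = -2 − 0.1·(-12) = -0.8
p₂ = -0.8 − 0.1·(-4.8) = -0.32
p₃ = -0.32 − 0.1·(-1.92) = -0.128
p₄ = -0.128 − 0.1·(-0.768) = -0.0512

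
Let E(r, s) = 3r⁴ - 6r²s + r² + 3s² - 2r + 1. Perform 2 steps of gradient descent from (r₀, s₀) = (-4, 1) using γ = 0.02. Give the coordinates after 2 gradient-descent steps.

∇E = (12r³ - 12rs + 2r - 2, -6r² + 6s)
(r₁, s₁) = (-4, 1) − 0.02·(-730, -90) = (10.6, 2.8)
(r₂, s₂) = (10.6, 2.8) − 0.02·(13955.232, -657.36) = (-268.50464, 15.9472)

(-268.50464, 15.9472)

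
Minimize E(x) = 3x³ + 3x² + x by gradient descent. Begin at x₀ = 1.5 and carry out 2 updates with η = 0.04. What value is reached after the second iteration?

E′(x) = 9x² + 6x + 1
x₁ = 1.5 − 0.04·30.25 = 0.29
x₂ = 0.29 − 0.04·3.4969 = 0.150124

0.150124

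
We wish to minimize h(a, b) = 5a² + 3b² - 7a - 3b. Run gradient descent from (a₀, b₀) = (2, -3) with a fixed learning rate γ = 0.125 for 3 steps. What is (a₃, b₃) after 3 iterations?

(0.6796875, 0.4453125)

∇h = (10a - 7, 6b - 3)
(a₁, b₁) = (2, -3) − 0.125·(13, -21) = (0.375, -0.375)
(a₂, b₂) = (0.375, -0.375) − 0.125·(-3.25, -5.25) = (0.78125, 0.28125)
(a₃, b₃) = (0.78125, 0.28125) − 0.125·(0.8125, -1.3125) = (0.6796875, 0.4453125)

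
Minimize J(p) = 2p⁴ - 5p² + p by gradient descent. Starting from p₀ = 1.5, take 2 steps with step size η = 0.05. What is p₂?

0.97935

J′(p) = 8p³ - 10p + 1
p₁ = 1.5 − 0.05·13 = 0.85
p₂ = 0.85 − 0.05·(-2.587) = 0.97935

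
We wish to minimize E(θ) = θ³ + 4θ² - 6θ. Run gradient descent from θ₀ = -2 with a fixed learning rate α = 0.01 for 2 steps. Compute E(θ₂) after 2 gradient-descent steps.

E′(θ) = 3θ² + 8θ - 6
θ₁ = -2 − 0.01·(-10) = -1.9
θ₂ = -1.9 − 0.01·(-10.37) = -1.7963
E(-1.7963) = 17.888464884653

17.888464884653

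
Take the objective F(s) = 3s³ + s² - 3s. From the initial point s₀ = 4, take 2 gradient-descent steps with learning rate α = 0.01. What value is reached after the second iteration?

F′(s) = 9s² + 2s - 3
s₁ = 4 − 0.01·149 = 2.51
s₂ = 2.51 − 0.01·58.7209 = 1.922791

1.922791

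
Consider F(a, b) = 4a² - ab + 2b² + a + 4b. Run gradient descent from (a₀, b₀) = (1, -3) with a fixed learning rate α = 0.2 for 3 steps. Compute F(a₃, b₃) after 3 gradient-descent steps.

∇F = (8a - b + 1, -a + 4b + 4)
(a₁, b₁) = (1, -3) − 0.2·(12, -9) = (-1.4, -1.2)
(a₂, b₂) = (-1.4, -1.2) − 0.2·(-9, 0.6) = (0.4, -1.32)
(a₃, b₃) = (0.4, -1.32) − 0.2·(5.52, -1.68) = (-0.704, -0.984)
F(-0.704, -0.984) = -1.41376

-1.41376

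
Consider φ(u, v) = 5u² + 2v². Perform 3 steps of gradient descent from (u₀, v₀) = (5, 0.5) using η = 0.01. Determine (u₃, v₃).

∇φ = (10u, 4v)
(u₁, v₁) = (5, 0.5) − 0.01·(50, 2) = (4.5, 0.48)
(u₂, v₂) = (4.5, 0.48) − 0.01·(45, 1.92) = (4.05, 0.4608)
(u₃, v₃) = (4.05, 0.4608) − 0.01·(40.5, 1.8432) = (3.645, 0.442368)

(3.645, 0.442368)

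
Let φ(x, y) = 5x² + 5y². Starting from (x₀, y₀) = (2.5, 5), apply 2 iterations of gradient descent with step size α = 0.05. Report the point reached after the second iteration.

(0.625, 1.25)

∇φ = (10x, 10y)
Step 1: at (2.5, 5), ∇φ = (25, 50) → (2.5, 5) − 0.05·(25, 50) = (1.25, 2.5)
Step 2: at (1.25, 2.5), ∇φ = (12.5, 25) → (1.25, 2.5) − 0.05·(12.5, 25) = (0.625, 1.25)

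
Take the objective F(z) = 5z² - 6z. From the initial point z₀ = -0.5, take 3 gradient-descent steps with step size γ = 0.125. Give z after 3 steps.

F′(z) = 10z - 6
z₁ = -0.5 − 0.125·(-11) = 0.875
z₂ = 0.875 − 0.125·2.75 = 0.53125
z₃ = 0.53125 − 0.125·(-0.6875) = 0.6171875

0.6171875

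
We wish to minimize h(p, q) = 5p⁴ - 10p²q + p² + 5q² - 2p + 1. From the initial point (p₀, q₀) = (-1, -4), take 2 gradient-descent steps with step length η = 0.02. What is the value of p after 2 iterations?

∇h = (20p³ - 20pq + 2p - 2, -10p² + 10q)
Step 1: at (-1, -4), ∇h = (-104, -50) → (-1, -4) − 0.02·(-104, -50) = (1.08, -3)
Step 2: at (1.08, -3), ∇h = (90.15424, -41.664) → (1.08, -3) − 0.02·(90.15424, -41.664) = (-0.7230848, -2.16672)
p = -0.7230848

-0.7230848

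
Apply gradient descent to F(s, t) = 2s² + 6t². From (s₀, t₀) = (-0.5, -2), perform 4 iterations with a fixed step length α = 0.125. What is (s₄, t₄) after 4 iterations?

∇F = (4s, 12t)
Step 1: at (-0.5, -2), ∇F = (-2, -24) → (-0.5, -2) − 0.125·(-2, -24) = (-0.25, 1)
Step 2: at (-0.25, 1), ∇F = (-1, 12) → (-0.25, 1) − 0.125·(-1, 12) = (-0.125, -0.5)
Step 3: at (-0.125, -0.5), ∇F = (-0.5, -6) → (-0.125, -0.5) − 0.125·(-0.5, -6) = (-0.0625, 0.25)
Step 4: at (-0.0625, 0.25), ∇F = (-0.25, 3) → (-0.0625, 0.25) − 0.125·(-0.25, 3) = (-0.03125, -0.125)

(-0.03125, -0.125)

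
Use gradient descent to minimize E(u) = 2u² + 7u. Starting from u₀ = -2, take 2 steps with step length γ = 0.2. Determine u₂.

E′(u) = 4u + 7
Step 1: E′(-2) = -1; u₁ = -2 − 0.2·(-1) = -1.8
Step 2: E′(-1.8) = -0.2; u₂ = -1.8 − 0.2·(-0.2) = -1.76

-1.76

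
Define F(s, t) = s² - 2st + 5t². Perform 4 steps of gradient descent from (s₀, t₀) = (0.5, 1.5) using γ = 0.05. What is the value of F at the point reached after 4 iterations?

∇F = (2s - 2t, -2s + 10t)
Step 1: at (0.5, 1.5), ∇F = (-2, 14) → (0.5, 1.5) − 0.05·(-2, 14) = (0.6, 0.8)
Step 2: at (0.6, 0.8), ∇F = (-0.4, 6.8) → (0.6, 0.8) − 0.05·(-0.4, 6.8) = (0.62, 0.46)
Step 3: at (0.62, 0.46), ∇F = (0.32, 3.36) → (0.62, 0.46) − 0.05·(0.32, 3.36) = (0.604, 0.292)
Step 4: at (0.604, 0.292), ∇F = (0.624, 1.712) → (0.604, 0.292) − 0.05·(0.624, 1.712) = (0.5728, 0.2064)
F(0.5728, 0.2064) = 0.3046528

0.3046528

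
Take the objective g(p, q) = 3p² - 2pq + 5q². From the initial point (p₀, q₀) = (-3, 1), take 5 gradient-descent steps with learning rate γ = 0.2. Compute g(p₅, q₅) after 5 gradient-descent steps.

∇g = (6p - 2q, -2p + 10q)
(p₁, q₁) = (-3, 1) − 0.2·(-20, 16) = (1, -2.2)
(p₂, q₂) = (1, -2.2) − 0.2·(10.4, -24) = (-1.08, 2.6)
(p₃, q₃) = (-1.08, 2.6) − 0.2·(-11.68, 28.16) = (1.256, -3.032)
(p₄, q₄) = (1.256, -3.032) − 0.2·(13.6, -32.832) = (-1.464, 3.5344)
(p₅, q₅) = (-1.464, 3.5344) − 0.2·(-15.8528, 38.272) = (1.70656, -4.12)
g(1.70656, -4.12) = 107.6710955008

107.6710955008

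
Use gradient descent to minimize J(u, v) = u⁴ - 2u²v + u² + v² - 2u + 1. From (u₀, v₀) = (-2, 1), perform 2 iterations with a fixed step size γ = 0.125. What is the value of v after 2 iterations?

∇J = (4u³ - 4uv + 2u - 2, -2u² + 2v)
Step 1: at (-2, 1), ∇J = (-30, -6) → (-2, 1) − 0.125·(-30, -6) = (1.75, 1.75)
Step 2: at (1.75, 1.75), ∇J = (10.6875, -2.625) → (1.75, 1.75) − 0.125·(10.6875, -2.625) = (0.4140625, 2.078125)
v = 2.078125

2.078125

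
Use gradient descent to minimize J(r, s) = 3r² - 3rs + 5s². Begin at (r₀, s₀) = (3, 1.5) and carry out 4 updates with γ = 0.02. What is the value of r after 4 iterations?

∇J = (6r - 3s, -3r + 10s)
(r₁, s₁) = (3, 1.5) − 0.02·(13.5, 6) = (2.73, 1.38)
(r₂, s₂) = (2.73, 1.38) − 0.02·(12.24, 5.61) = (2.4852, 1.2678)
(r₃, s₃) = (2.4852, 1.2678) − 0.02·(11.1078, 5.2224) = (2.263044, 1.163352)
(r₄, s₄) = (2.263044, 1.163352) − 0.02·(10.088208, 4.844388) = (2.06127984, 1.06646424)
r = 2.06127984

2.06127984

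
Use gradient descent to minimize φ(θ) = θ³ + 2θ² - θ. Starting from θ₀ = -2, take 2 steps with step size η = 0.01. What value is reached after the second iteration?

φ′(θ) = 3θ² + 4θ - 1
θ₁ = -2 − 0.01·3 = -2.03
θ₂ = -2.03 − 0.01·3.2427 = -2.062427

-2.062427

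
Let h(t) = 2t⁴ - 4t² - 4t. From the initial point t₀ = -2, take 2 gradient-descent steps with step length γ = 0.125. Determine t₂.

h′(t) = 8t³ - 8t - 4
Step 1: h′(-2) = -52; t₁ = -2 − 0.125·(-52) = 4.5
Step 2: h′(4.5) = 689; t₂ = 4.5 − 0.125·689 = -81.625

-81.625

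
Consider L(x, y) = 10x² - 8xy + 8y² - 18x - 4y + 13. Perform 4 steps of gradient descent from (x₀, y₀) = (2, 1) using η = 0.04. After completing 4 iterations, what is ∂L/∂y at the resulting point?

0.59554816

∇L = (20x - 8y - 18, -8x + 16y - 4)
Step 1: at (2, 1), ∇L = (14, -4) → (2, 1) − 0.04·(14, -4) = (1.44, 1.16)
Step 2: at (1.44, 1.16), ∇L = (1.52, 3.04) → (1.44, 1.16) − 0.04·(1.52, 3.04) = (1.3792, 1.0384)
Step 3: at (1.3792, 1.0384), ∇L = (1.2768, 1.5808) → (1.3792, 1.0384) − 0.04·(1.2768, 1.5808) = (1.328128, 0.975168)
Step 4: at (1.328128, 0.975168), ∇L = (0.761216, 0.977664) → (1.328128, 0.975168) − 0.04·(0.761216, 0.977664) = (1.29767936, 0.93606144)
∂L/∂y at (1.29767936, 0.93606144) = 0.59554816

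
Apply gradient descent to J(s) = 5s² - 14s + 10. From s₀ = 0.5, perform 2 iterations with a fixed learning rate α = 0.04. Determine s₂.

1.076

J′(s) = 10s - 14
s₁ = 0.5 − 0.04·(-9) = 0.86
s₂ = 0.86 − 0.04·(-5.4) = 1.076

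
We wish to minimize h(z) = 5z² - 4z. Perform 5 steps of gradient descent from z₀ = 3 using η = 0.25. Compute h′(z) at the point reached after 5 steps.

-197.4375

h′(z) = 10z - 4
z₁ = 3 − 0.25·26 = -3.5
z₂ = -3.5 − 0.25·(-39) = 6.25
z₃ = 6.25 − 0.25·58.5 = -8.375
z₄ = -8.375 − 0.25·(-87.75) = 13.5625
z₅ = 13.5625 − 0.25·131.625 = -19.34375
h′(z) at (-19.34375) = -197.4375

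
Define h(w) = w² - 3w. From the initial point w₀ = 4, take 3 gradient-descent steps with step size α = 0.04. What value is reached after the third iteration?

h′(w) = 2w - 3
Step 1: h′(4) = 5; w₁ = 4 − 0.04·5 = 3.8
Step 2: h′(3.8) = 4.6; w₂ = 3.8 − 0.04·4.6 = 3.616
Step 3: h′(3.616) = 4.232; w₃ = 3.616 − 0.04·4.232 = 3.44672

3.44672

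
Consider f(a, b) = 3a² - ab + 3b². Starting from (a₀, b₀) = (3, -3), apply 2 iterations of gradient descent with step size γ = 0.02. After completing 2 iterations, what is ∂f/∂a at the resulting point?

∇f = (6a - b, -a + 6b)
(a₁, b₁) = (3, -3) − 0.02·(21, -21) = (2.58, -2.58)
(a₂, b₂) = (2.58, -2.58) − 0.02·(18.06, -18.06) = (2.2188, -2.2188)
∂f/∂a at (2.2188, -2.2188) = 15.5316

15.5316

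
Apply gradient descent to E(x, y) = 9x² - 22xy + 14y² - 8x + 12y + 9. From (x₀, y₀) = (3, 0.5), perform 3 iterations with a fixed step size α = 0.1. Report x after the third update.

-30.96

∇E = (18x - 22y - 8, -22x + 28y + 12)
(x₁, y₁) = (3, 0.5) − 0.1·(35, -40) = (-0.5, 4.5)
(x₂, y₂) = (-0.5, 4.5) − 0.1·(-116, 149) = (11.1, -10.4)
(x₃, y₃) = (11.1, -10.4) − 0.1·(420.6, -523.4) = (-30.96, 41.94)
x = -30.96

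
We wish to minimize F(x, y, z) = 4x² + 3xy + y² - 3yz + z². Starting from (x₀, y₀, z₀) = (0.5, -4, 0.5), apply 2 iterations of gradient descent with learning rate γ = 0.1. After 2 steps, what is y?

∇F = (8x + 3y, 3x + 2y - 3z, -3y + 2z)
(x₁, y₁, z₁) = (0.5, -4, 0.5) − 0.1·(-8, -8, 13) = (1.3, -3.2, -0.8)
(x₂, y₂, z₂) = (1.3, -3.2, -0.8) − 0.1·(0.8, -0.1, 8) = (1.22, -3.19, -1.6)
y = -3.19

-3.19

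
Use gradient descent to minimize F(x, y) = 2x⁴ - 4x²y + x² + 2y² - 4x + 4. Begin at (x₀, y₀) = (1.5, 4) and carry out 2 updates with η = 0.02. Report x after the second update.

∇F = (8x³ - 8xy + 2x - 4, -4x² + 4y)
Step 1: at (1.5, 4), ∇F = (-22, 7) → (1.5, 4) − 0.02·(-22, 7) = (1.94, 3.86)
Step 2: at (1.94, 3.86), ∇F = (-1.616128, 0.3856) → (1.94, 3.86) − 0.02·(-1.616128, 0.3856) = (1.97232256, 3.852288)
x = 1.97232256

1.97232256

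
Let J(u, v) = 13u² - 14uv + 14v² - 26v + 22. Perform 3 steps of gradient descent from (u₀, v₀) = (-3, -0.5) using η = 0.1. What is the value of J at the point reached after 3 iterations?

27060.683168

∇J = (26u - 14v, -14u + 28v - 26)
Step 1: at (-3, -0.5), ∇J = (-71, 2) → (-3, -0.5) − 0.1·(-71, 2) = (4.1, -0.7)
Step 2: at (4.1, -0.7), ∇J = (116.4, -103) → (4.1, -0.7) − 0.1·(116.4, -103) = (-7.54, 9.6)
Step 3: at (-7.54, 9.6), ∇J = (-330.44, 348.36) → (-7.54, 9.6) − 0.1·(-330.44, 348.36) = (25.504, -25.236)
J(25.504, -25.236) = 27060.683168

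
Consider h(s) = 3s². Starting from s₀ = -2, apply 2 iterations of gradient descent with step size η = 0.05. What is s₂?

h′(s) = 6s
s₁ = -2 − 0.05·(-12) = -1.4
s₂ = -1.4 − 0.05·(-8.4) = -0.98

-0.98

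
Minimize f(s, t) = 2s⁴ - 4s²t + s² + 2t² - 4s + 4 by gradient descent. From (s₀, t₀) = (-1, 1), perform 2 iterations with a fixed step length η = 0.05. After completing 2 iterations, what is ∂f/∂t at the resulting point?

∇f = (8s³ - 8st + 2s - 4, -4s² + 4t)
Step 1: at (-1, 1), ∇f = (-6, 0) → (-1, 1) − 0.05·(-6, 0) = (-0.7, 1)
Step 2: at (-0.7, 1), ∇f = (-2.544, 2.04) → (-0.7, 1) − 0.05·(-2.544, 2.04) = (-0.5728, 0.898)
∂f/∂t at (-0.5728, 0.898) = 2.27960064

2.27960064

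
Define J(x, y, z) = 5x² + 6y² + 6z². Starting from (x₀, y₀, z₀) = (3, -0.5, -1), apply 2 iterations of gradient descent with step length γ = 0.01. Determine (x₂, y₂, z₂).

∇J = (10x, 12y, 12z)
Step 1: at (3, -0.5, -1), ∇J = (30, -6, -12) → (3, -0.5, -1) − 0.01·(30, -6, -12) = (2.7, -0.44, -0.88)
Step 2: at (2.7, -0.44, -0.88), ∇J = (27, -5.28, -10.56) → (2.7, -0.44, -0.88) − 0.01·(27, -5.28, -10.56) = (2.43, -0.3872, -0.7744)

(2.43, -0.3872, -0.7744)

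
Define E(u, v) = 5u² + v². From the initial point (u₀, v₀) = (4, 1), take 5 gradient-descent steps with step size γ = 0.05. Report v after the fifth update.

∇E = (10u, 2v)
(u₁, v₁) = (4, 1) − 0.05·(40, 2) = (2, 0.9)
(u₂, v₂) = (2, 0.9) − 0.05·(20, 1.8) = (1, 0.81)
(u₃, v₃) = (1, 0.81) − 0.05·(10, 1.62) = (0.5, 0.729)
(u₄, v₄) = (0.5, 0.729) − 0.05·(5, 1.458) = (0.25, 0.6561)
(u₅, v₅) = (0.25, 0.6561) − 0.05·(2.5, 1.3122) = (0.125, 0.59049)
v = 0.59049

0.59049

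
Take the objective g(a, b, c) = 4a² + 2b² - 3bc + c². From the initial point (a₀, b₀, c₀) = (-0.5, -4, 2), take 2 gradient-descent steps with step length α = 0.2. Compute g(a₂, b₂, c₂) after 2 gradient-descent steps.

∇g = (8a, 4b - 3c, -3b + 2c)
(a₁, b₁, c₁) = (-0.5, -4, 2) − 0.2·(-4, -22, 16) = (0.3, 0.4, -1.2)
(a₂, b₂, c₂) = (0.3, 0.4, -1.2) − 0.2·(2.4, 5.2, -3.6) = (-0.18, -0.64, -0.48)
g(-0.18, -0.64, -0.48) = 0.2576

0.2576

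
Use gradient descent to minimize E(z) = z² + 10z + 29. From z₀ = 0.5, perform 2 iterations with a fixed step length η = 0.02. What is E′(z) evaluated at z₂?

E′(z) = 2z + 10
z₁ = 0.5 − 0.02·11 = 0.28
z₂ = 0.28 − 0.02·10.56 = 0.0688
E′(z) at (0.0688) = 10.1376

10.1376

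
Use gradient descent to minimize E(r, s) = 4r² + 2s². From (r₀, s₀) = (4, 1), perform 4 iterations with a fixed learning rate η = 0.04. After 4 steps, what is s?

0.49787136

∇E = (8r, 4s)
Step 1: at (4, 1), ∇E = (32, 4) → (4, 1) − 0.04·(32, 4) = (2.72, 0.84)
Step 2: at (2.72, 0.84), ∇E = (21.76, 3.36) → (2.72, 0.84) − 0.04·(21.76, 3.36) = (1.8496, 0.7056)
Step 3: at (1.8496, 0.7056), ∇E = (14.7968, 2.8224) → (1.8496, 0.7056) − 0.04·(14.7968, 2.8224) = (1.257728, 0.592704)
Step 4: at (1.257728, 0.592704), ∇E = (10.061824, 2.370816) → (1.257728, 0.592704) − 0.04·(10.061824, 2.370816) = (0.85525504, 0.49787136)
s = 0.49787136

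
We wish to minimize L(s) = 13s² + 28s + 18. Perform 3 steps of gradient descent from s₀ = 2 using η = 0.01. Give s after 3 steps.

L′(s) = 26s + 28
Step 1: L′(2) = 80; s₁ = 2 − 0.01·80 = 1.2
Step 2: L′(1.2) = 59.2; s₂ = 1.2 − 0.01·59.2 = 0.608
Step 3: L′(0.608) = 43.808; s₃ = 0.608 − 0.01·43.808 = 0.16992

0.16992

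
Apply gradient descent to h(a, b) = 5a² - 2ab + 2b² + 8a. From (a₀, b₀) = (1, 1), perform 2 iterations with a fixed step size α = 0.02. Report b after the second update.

0.9104

∇h = (10a - 2b + 8, -2a + 4b)
(a₁, b₁) = (1, 1) − 0.02·(16, 2) = (0.68, 0.96)
(a₂, b₂) = (0.68, 0.96) − 0.02·(12.88, 2.48) = (0.4224, 0.9104)
b = 0.9104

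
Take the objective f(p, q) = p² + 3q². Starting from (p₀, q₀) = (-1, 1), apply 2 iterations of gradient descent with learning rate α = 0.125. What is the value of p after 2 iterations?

-0.5625

∇f = (2p, 6q)
(p₁, q₁) = (-1, 1) − 0.125·(-2, 6) = (-0.75, 0.25)
(p₂, q₂) = (-0.75, 0.25) − 0.125·(-1.5, 1.5) = (-0.5625, 0.0625)
p = -0.5625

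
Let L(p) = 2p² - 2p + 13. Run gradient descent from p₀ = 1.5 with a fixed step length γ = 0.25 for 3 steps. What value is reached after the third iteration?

0.5

L′(p) = 4p - 2
Step 1: L′(1.5) = 4; p₁ = 1.5 − 0.25·4 = 0.5
Step 2: L′(0.5) = 0; p₂ = 0.5 − 0.25·0 = 0.5
Step 3: L′(0.5) = 0; p₃ = 0.5 − 0.25·0 = 0.5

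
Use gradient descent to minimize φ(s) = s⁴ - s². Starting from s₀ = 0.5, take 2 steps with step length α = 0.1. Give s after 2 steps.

φ′(s) = 4s³ - 2s
s₁ = 0.5 − 0.1·(-0.5) = 0.55
s₂ = 0.55 − 0.1·(-0.4345) = 0.59345

0.59345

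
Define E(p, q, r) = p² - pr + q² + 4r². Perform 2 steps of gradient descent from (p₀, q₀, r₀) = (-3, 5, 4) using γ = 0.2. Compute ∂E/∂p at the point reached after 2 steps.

∇E = (2p - r, 2q, -p + 8r)
(p₁, q₁, r₁) = (-3, 5, 4) − 0.2·(-10, 10, 35) = (-1, 3, -3)
(p₂, q₂, r₂) = (-1, 3, -3) − 0.2·(1, 6, -23) = (-1.2, 1.8, 1.6)
∂E/∂p at (-1.2, 1.8, 1.6) = -4

-4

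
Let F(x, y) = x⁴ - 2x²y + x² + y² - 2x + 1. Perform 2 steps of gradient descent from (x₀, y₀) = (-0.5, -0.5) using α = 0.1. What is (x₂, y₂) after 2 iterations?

∇F = (4x³ - 4xy + 2x - 2, -2x² + 2y)
(x₁, y₁) = (-0.5, -0.5) − 0.1·(-4.5, -1.5) = (-0.05, -0.35)
(x₂, y₂) = (-0.05, -0.35) − 0.1·(-2.1705, -0.705) = (0.16705, -0.2795)

(0.16705, -0.2795)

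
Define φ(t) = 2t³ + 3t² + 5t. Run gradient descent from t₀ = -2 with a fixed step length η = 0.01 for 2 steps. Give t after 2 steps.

φ′(t) = 6t² + 6t + 5
t₁ = -2 − 0.01·17 = -2.17
t₂ = -2.17 − 0.01·20.2334 = -2.372334

-2.372334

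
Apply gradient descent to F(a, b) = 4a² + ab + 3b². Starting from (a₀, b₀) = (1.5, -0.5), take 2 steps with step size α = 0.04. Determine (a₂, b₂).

(0.7248, -0.376)

∇F = (8a + b, a + 6b)
(a₁, b₁) = (1.5, -0.5) − 0.04·(11.5, -1.5) = (1.04, -0.44)
(a₂, b₂) = (1.04, -0.44) − 0.04·(7.88, -1.6) = (0.7248, -0.376)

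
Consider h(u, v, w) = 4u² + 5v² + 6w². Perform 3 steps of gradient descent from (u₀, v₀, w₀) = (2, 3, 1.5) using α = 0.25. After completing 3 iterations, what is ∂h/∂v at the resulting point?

-101.25

∇h = (8u, 10v, 12w)
Step 1: at (2, 3, 1.5), ∇h = (16, 30, 18) → (2, 3, 1.5) − 0.25·(16, 30, 18) = (-2, -4.5, -3)
Step 2: at (-2, -4.5, -3), ∇h = (-16, -45, -36) → (-2, -4.5, -3) − 0.25·(-16, -45, -36) = (2, 6.75, 6)
Step 3: at (2, 6.75, 6), ∇h = (16, 67.5, 72) → (2, 6.75, 6) − 0.25·(16, 67.5, 72) = (-2, -10.125, -12)
∂h/∂v at (-2, -10.125, -12) = -101.25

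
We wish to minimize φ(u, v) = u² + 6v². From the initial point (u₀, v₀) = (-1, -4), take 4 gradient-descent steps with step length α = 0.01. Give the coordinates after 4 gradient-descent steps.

∇φ = (2u, 12v)
Step 1: at (-1, -4), ∇φ = (-2, -48) → (-1, -4) − 0.01·(-2, -48) = (-0.98, -3.52)
Step 2: at (-0.98, -3.52), ∇φ = (-1.96, -42.24) → (-0.98, -3.52) − 0.01·(-1.96, -42.24) = (-0.9604, -3.0976)
Step 3: at (-0.9604, -3.0976), ∇φ = (-1.9208, -37.1712) → (-0.9604, -3.0976) − 0.01·(-1.9208, -37.1712) = (-0.941192, -2.725888)
Step 4: at (-0.941192, -2.725888), ∇φ = (-1.882384, -32.710656) → (-0.941192, -2.725888) − 0.01·(-1.882384, -32.710656) = (-0.92236816, -2.39878144)

(-0.92236816, -2.39878144)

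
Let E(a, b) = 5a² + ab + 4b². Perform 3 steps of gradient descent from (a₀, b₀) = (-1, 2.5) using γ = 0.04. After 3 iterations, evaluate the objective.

3.14092675072

∇E = (10a + b, a + 8b)
(a₁, b₁) = (-1, 2.5) − 0.04·(-7.5, 19) = (-0.7, 1.74)
(a₂, b₂) = (-0.7, 1.74) − 0.04·(-5.26, 13.22) = (-0.4896, 1.2112)
(a₃, b₃) = (-0.4896, 1.2112) − 0.04·(-3.6848, 9.2) = (-0.342208, 0.8432)
E(-0.342208, 0.8432) = 3.14092675072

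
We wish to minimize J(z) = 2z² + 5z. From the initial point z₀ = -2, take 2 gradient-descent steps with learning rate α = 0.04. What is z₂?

-1.7792

J′(z) = 4z + 5
Step 1: J′(-2) = -3; z₁ = -2 − 0.04·(-3) = -1.88
Step 2: J′(-1.88) = -2.52; z₂ = -1.88 − 0.04·(-2.52) = -1.7792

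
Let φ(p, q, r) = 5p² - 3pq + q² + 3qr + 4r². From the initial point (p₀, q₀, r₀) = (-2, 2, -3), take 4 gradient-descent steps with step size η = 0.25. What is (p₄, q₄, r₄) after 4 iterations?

∇φ = (10p - 3q, -3p + 2q + 3r, 3q + 8r)
(p₁, q₁, r₁) = (-2, 2, -3) − 0.25·(-26, 1, -18) = (4.5, 1.75, 1.5)
(p₂, q₂, r₂) = (4.5, 1.75, 1.5) − 0.25·(39.75, -5.5, 17.25) = (-5.4375, 3.125, -2.8125)
(p₃, q₃, r₃) = (-5.4375, 3.125, -2.8125) − 0.25·(-63.75, 14.125, -13.125) = (10.5, -0.40625, 0.46875)
(p₄, q₄, r₄) = (10.5, -0.40625, 0.46875) − 0.25·(106.21875, -30.90625, 2.53125) = (-16.0546875, 7.3203125, -0.1640625)

(-16.0546875, 7.3203125, -0.1640625)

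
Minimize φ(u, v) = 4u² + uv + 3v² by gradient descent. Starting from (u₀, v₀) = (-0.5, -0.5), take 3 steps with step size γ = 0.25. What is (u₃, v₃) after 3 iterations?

∇φ = (8u + v, u + 6v)
(u₁, v₁) = (-0.5, -0.5) − 0.25·(-4.5, -3.5) = (0.625, 0.375)
(u₂, v₂) = (0.625, 0.375) − 0.25·(5.375, 2.875) = (-0.71875, -0.34375)
(u₃, v₃) = (-0.71875, -0.34375) − 0.25·(-6.09375, -2.78125) = (0.8046875, 0.3515625)

(0.8046875, 0.3515625)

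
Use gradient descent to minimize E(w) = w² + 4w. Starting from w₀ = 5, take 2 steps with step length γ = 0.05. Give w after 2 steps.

3.67

E′(w) = 2w + 4
Step 1: E′(5) = 14; w₁ = 5 − 0.05·14 = 4.3
Step 2: E′(4.3) = 12.6; w₂ = 4.3 − 0.05·12.6 = 3.67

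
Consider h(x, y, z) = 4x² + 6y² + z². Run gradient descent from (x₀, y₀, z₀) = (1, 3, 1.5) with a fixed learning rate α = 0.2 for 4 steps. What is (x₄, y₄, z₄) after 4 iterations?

∇h = (8x, 12y, 2z)
Step 1: at (1, 3, 1.5), ∇h = (8, 36, 3) → (1, 3, 1.5) − 0.2·(8, 36, 3) = (-0.6, -4.2, 0.9)
Step 2: at (-0.6, -4.2, 0.9), ∇h = (-4.8, -50.4, 1.8) → (-0.6, -4.2, 0.9) − 0.2·(-4.8, -50.4, 1.8) = (0.36, 5.88, 0.54)
Step 3: at (0.36, 5.88, 0.54), ∇h = (2.88, 70.56, 1.08) → (0.36, 5.88, 0.54) − 0.2·(2.88, 70.56, 1.08) = (-0.216, -8.232, 0.324)
Step 4: at (-0.216, -8.232, 0.324), ∇h = (-1.728, -98.784, 0.648) → (-0.216, -8.232, 0.324) − 0.2·(-1.728, -98.784, 0.648) = (0.1296, 11.5248, 0.1944)

(0.1296, 11.5248, 0.1944)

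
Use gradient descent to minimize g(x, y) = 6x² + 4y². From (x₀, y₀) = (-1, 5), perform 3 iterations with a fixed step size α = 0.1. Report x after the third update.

0.008

∇g = (12x, 8y)
(x₁, y₁) = (-1, 5) − 0.1·(-12, 40) = (0.2, 1)
(x₂, y₂) = (0.2, 1) − 0.1·(2.4, 8) = (-0.04, 0.2)
(x₃, y₃) = (-0.04, 0.2) − 0.1·(-0.48, 1.6) = (0.008, 0.04)
x = 0.008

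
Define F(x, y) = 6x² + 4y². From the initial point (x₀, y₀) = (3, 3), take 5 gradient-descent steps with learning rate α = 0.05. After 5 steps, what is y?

0.23328

∇F = (12x, 8y)
(x₁, y₁) = (3, 3) − 0.05·(36, 24) = (1.2, 1.8)
(x₂, y₂) = (1.2, 1.8) − 0.05·(14.4, 14.4) = (0.48, 1.08)
(x₃, y₃) = (0.48, 1.08) − 0.05·(5.76, 8.64) = (0.192, 0.648)
(x₄, y₄) = (0.192, 0.648) − 0.05·(2.304, 5.184) = (0.0768, 0.3888)
(x₅, y₅) = (0.0768, 0.3888) − 0.05·(0.9216, 3.1104) = (0.03072, 0.23328)
y = 0.23328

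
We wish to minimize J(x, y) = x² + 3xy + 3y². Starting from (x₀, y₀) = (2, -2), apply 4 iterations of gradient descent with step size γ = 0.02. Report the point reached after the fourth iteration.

(2.11243296, -1.61101088)

∇J = (2x + 3y, 3x + 6y)
(x₁, y₁) = (2, -2) − 0.02·(-2, -6) = (2.04, -1.88)
(x₂, y₂) = (2.04, -1.88) − 0.02·(-1.56, -5.16) = (2.0712, -1.7768)
(x₃, y₃) = (2.0712, -1.7768) − 0.02·(-1.188, -4.4472) = (2.09496, -1.687856)
(x₄, y₄) = (2.09496, -1.687856) − 0.02·(-0.873648, -3.842256) = (2.11243296, -1.61101088)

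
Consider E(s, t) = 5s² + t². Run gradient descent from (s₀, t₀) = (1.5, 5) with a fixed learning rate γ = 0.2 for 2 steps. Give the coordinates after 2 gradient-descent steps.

∇E = (10s, 2t)
(s₁, t₁) = (1.5, 5) − 0.2·(15, 10) = (-1.5, 3)
(s₂, t₂) = (-1.5, 3) − 0.2·(-15, 6) = (1.5, 1.8)

(1.5, 1.8)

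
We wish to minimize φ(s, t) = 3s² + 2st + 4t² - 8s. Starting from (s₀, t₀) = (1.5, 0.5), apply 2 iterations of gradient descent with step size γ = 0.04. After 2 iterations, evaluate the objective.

-5.22168512

∇φ = (6s + 2t - 8, 2s + 8t)
(s₁, t₁) = (1.5, 0.5) − 0.04·(2, 7) = (1.42, 0.22)
(s₂, t₂) = (1.42, 0.22) − 0.04·(0.96, 4.6) = (1.3816, 0.036)
φ(1.3816, 0.036) = -5.22168512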